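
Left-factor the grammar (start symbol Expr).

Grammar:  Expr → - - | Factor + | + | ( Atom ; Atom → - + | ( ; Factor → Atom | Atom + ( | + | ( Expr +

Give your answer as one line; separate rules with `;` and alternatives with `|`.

Expr → - - | Factor + | + | ( Atom; Atom → - + | (; Factor → + | ( Expr + | Atom Factor1; Factor1 → ε | + (

Factor has alternatives sharing prefix 'Atom': factor to Factor → Atom Factor1 with Factor1 → ε | + (.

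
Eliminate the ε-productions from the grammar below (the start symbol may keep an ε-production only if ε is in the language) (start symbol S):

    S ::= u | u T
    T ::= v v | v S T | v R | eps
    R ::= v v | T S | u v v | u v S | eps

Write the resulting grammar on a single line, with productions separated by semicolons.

S ::= u | u T; T ::= v v | v S T | v S | v R | v; R ::= v v | T S | S | u v v | u v S

The nullable symbols are {R, T}.
ε ∉ L(G), so no ε-production is kept.
Expand every rule over subsets of its nullable positions: T → v S T gives v S T | v S. T → v R gives v R | v. R → T S gives T S | S.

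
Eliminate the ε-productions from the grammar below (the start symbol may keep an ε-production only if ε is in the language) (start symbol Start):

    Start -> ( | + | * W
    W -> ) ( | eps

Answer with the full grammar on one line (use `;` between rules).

Nullable nonterminals: {W}.
ε ∉ L(G), so no ε-production is kept.
Add the nullable-subset variants: Start → * W gives * W | *.

Start -> ( | + | * W | *; W -> ) (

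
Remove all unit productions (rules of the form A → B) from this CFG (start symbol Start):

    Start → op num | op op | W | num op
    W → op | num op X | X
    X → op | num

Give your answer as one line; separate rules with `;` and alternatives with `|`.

Start → op num | op op | num op | op | num | num op X; W → op | num | num op X; X → op | num

Unit pairs: Start ⇒* {W, X}; W ⇒* {X}.
Replace each nonterminal's rules with the union of the non-unit rules of every nonterminal it unit-derives.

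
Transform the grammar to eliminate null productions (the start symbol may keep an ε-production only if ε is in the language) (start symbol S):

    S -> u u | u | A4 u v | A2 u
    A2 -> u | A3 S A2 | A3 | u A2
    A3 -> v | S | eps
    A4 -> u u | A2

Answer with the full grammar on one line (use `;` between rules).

Nullable nonterminals: {A2, A3, A4}.
ε ∉ L(G), so no ε-production is kept.
Add the nullable-subset variants: S → A4 u v gives A4 u v | u v. A2 → A3 S A2 gives A3 S A2 | A3 S | S A2 | S.

S -> u u | u | A4 u v | u v | A2 u; A2 -> u | A3 S A2 | A3 S | S A2 | S | A3 | u A2; A3 -> v | S; A4 -> u u | A2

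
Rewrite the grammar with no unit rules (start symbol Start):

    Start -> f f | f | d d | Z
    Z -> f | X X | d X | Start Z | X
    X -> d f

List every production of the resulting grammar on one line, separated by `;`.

Start -> f | X X | d X | Start Z | f f | d d | d f; Z -> f | X X | d X | Start Z | d f; X -> d f

Unit pairs: Start ⇒* {X, Z}; Z ⇒* {X}.
For each unit pair (A, B), copy every non-unit production of B to A, then drop all unit productions.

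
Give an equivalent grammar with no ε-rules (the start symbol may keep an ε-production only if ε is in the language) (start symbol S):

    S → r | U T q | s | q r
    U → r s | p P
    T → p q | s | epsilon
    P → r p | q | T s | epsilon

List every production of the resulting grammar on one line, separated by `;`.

The nullable symbols are {P, T}.
ε ∉ L(G), so no ε-production is kept.
Expand every rule over subsets of its nullable positions: S → U T q gives U T q | U q. U → p P gives p P | p. P → T s gives T s | s.

S → r | U T q | U q | s | q r; U → r s | p P | p; T → p q | s; P → r p | q | T s | s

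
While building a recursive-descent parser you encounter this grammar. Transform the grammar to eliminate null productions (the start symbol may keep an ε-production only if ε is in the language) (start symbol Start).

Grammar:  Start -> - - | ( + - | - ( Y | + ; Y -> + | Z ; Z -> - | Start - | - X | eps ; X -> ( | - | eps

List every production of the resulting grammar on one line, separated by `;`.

Nullable nonterminals: {X, Y, Z}.
ε ∉ L(G), so no ε-production is kept.
Add the nullable-subset variants: Start → - ( Y gives - ( Y | - (.

Start -> - - | ( + - | - ( Y | - ( | +; Y -> + | Z; Z -> - | Start - | - X; X -> ( | -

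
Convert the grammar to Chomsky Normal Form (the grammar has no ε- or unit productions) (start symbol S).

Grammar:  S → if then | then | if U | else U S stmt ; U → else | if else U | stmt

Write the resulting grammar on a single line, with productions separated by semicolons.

S → X1 X2 | then | X1 U | X3 Y1; U → else | X1 Y3 | stmt; X1 → if; X2 → then; X3 → else; X4 → stmt; Y1 → U Y2; Y2 → S X4; Y3 → X3 U

Introduce a nonterminal for each terminal appearing in a rule of length ≥ 2: X1 → if, X2 → then, X3 → else, X4 → stmt.
Binarize each right-hand side of length ≥ 3 by chaining fresh nonterminals (Y1, Y2, …): affected rules were S → X3 U S X4; U → X1 X3 U.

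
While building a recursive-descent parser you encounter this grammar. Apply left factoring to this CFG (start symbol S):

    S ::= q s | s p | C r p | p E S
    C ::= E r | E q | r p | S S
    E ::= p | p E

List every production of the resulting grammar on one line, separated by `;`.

S ::= q s | s p | C r p | p E S; C ::= r p | S S | E C'; E ::= p E'; C' ::= r | q; E' ::= ε | E

C has alternatives sharing prefix 'E': factor to C → E C' with C' → r | q.
E has alternatives sharing prefix 'p': factor to E → p E' with E' → ε | E.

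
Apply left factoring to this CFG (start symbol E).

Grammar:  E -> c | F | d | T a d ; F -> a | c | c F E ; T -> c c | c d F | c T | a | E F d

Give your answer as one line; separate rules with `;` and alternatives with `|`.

F has alternatives sharing prefix 'c': factor to F → c F' with F' → ε | F E.
T has alternatives sharing prefix 'c': factor to T → c T' with T' → c | d F | T.

E -> c | F | d | T a d; F -> a | c F'; T -> a | E F d | c T'; F' -> ε | F E; T' -> c | d F | T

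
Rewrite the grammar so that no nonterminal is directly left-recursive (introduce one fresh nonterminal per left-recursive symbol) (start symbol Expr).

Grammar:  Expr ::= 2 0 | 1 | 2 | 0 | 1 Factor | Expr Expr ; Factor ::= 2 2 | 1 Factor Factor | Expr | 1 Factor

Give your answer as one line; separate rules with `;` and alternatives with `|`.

Expr ::= 2 0 Expr1 | 1 Expr1 | 2 Expr1 | 0 Expr1 | 1 Factor Expr1; Factor ::= 2 2 | 1 Factor Factor | Expr | 1 Factor; Expr1 ::= Expr Expr1 | ε

Left recursion appears on Expr.
For Expr: α = {Expr}, β = {2 0, 1, 2, 0, 1 Factor}. Rewrite as Expr → β Expr1 and Expr1 → α Expr1 | ε.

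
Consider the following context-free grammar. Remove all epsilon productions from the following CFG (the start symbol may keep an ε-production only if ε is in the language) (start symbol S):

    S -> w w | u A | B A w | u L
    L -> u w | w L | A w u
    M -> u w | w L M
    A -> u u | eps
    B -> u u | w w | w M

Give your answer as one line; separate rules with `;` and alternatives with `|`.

Nullable set = {A}.
ε ∉ L(G), so no ε-production is kept.
Expand every rule over subsets of its nullable positions: S → u A gives u A | u. S → B A w gives B A w | B w. L → A w u gives A w u | w u.

S -> w w | u A | u | B A w | B w | u L; L -> u w | w L | A w u | w u; M -> u w | w L M; A -> u u; B -> u u | w w | w M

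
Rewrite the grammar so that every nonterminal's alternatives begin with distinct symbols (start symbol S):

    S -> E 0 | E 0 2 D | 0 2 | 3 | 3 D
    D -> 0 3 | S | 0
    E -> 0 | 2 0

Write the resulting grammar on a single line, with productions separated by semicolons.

S has alternatives sharing prefix 'E 0': factor to S → E 0 S' with S' → ε | 2 D.
S has alternatives sharing prefix '3': factor to S → 3 S'' with S'' → ε | D.
D has alternatives sharing prefix '0': factor to D → 0 D' with D' → 3 | ε.

S -> 0 2 | E 0 S' | 3 S''; D -> S | 0 D'; E -> 0 | 2 0; S' -> epsilon | 2 D; S'' -> epsilon | D; D' -> 3 | epsilon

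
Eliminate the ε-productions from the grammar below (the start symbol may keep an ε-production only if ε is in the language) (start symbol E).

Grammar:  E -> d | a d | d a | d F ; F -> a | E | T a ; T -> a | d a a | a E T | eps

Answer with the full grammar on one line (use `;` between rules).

E -> d | a d | d a | d F; F -> a | E | T a; T -> a | d a a | a E T | a E

Nullable nonterminals: {T}.
ε ∉ L(G), so no ε-production is kept.
Expand every rule over subsets of its nullable positions: T → a E T gives a E T | a E.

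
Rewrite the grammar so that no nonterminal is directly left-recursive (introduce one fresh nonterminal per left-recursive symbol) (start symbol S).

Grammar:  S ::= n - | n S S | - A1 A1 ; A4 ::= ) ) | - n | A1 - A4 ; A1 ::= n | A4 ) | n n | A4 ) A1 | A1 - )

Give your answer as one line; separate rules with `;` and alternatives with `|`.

S ::= n - | n S S | - A1 A1; A4 ::= ) ) | - n | A1 - A4; A1 ::= n A1' | A4 ) A1' | n n A1' | A4 ) A1 A1'; A1' ::= - ) A1' | ε

Directly left-recursive nonterminal: A1.
For A1: α = {- )}, β = {n, A4 ), n n, A4 ) A1}. Rewrite as A1 → β A1' and A1' → α A1' | ε.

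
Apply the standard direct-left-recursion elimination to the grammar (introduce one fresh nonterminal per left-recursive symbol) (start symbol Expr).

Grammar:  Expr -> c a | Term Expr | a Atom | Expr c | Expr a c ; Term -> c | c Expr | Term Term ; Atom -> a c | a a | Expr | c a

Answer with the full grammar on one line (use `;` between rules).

Expr -> c a Expr1 | Term Expr Expr1 | a Atom Expr1; Term -> c Term1 | c Expr Term1; Atom -> a c | a a | Expr | c a; Expr1 -> c Expr1 | a c Expr1 | epsilon; Term1 -> Term Term1 | epsilon

Directly left-recursive nonterminals: Expr, Term.
For Expr: α = {c, a c}, β = {c a, Term Expr, a Atom}. Rewrite as Expr → β Expr1 and Expr1 → α Expr1 | ε.
For Term: α = {Term}, β = {c, c Expr}. Rewrite as Term → β Term1 and Term1 → α Term1 | ε.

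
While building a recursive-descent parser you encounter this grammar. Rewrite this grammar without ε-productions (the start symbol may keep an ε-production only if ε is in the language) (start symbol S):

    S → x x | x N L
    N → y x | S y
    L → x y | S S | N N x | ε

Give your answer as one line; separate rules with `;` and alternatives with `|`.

Nullable set = {L}.
ε ∉ L(G), so no ε-production is kept.
Expand every rule over subsets of its nullable positions: S → x N L gives x N L | x N.

S → x x | x N L | x N; N → y x | S y; L → x y | S S | N N x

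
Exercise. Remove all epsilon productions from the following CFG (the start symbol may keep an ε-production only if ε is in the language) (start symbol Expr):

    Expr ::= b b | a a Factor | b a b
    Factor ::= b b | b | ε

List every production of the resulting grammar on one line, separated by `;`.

Expr ::= b b | a a Factor | a a | b a b; Factor ::= b b | b

Nullable nonterminals: {Factor}.
ε ∉ L(G), so no ε-production is kept.
Add the nullable-subset variants: Expr → a a Factor gives a a Factor | a a.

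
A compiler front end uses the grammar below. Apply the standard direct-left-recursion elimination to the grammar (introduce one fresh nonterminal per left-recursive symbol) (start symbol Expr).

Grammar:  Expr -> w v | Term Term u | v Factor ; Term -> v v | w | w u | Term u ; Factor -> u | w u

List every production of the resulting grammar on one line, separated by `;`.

Expr -> w v | Term Term u | v Factor; Term -> v v Term1 | w Term1 | w u Term1; Factor -> u | w u; Term1 -> u Term1 | ε

Directly left-recursive nonterminal: Term.
For Term: α = {u}, β = {v v, w, w u}. Rewrite as Term → β Term1 and Term1 → α Term1 | ε.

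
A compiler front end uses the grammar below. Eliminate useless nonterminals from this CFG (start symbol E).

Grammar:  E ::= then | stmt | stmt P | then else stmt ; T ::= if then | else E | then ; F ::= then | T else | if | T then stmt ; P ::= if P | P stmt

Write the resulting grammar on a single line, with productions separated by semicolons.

E ::= then | stmt | then else stmt

Generating nonterminals: {E, F, T}.
Reachable from E after that: {E}.
Removed useless symbols: {F, P, T} and every production mentioning them.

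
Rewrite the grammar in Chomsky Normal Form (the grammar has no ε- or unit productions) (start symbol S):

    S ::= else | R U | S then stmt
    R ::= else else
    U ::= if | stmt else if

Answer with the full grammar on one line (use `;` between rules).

Introduce a nonterminal for each terminal appearing in a rule of length ≥ 2: X1 → then, X2 → stmt, X3 → else, X4 → if.
Binarize each right-hand side of length ≥ 3 by chaining fresh nonterminals (Y1, Y2, …): affected rules were S → S X1 X2; U → X2 X3 X4.

S ::= else | R U | S Y1; R ::= X3 X3; U ::= if | X2 Y2; X1 ::= then; X2 ::= stmt; X3 ::= else; X4 ::= if; Y1 ::= X1 X2; Y2 ::= X3 X4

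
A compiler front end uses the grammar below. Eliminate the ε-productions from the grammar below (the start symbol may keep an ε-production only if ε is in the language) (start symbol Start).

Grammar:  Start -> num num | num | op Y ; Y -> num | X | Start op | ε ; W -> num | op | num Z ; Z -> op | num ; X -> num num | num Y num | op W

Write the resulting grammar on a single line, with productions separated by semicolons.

Start -> num num | num | op Y | op; Y -> num | X | Start op; W -> num | op | num Z; Z -> op | num; X -> num num | num Y num | op W

Nullable set = {Y}.
ε ∉ L(G), so no ε-production is kept.
Expand every rule over subsets of its nullable positions: Start → op Y gives op Y | op.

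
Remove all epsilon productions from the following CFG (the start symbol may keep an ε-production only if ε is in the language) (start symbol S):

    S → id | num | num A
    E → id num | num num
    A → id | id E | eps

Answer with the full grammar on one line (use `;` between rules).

Nullable nonterminals: {A}.
ε ∉ L(G), so no ε-production is kept.

S → id | num | num A; E → id num | num num; A → id | id E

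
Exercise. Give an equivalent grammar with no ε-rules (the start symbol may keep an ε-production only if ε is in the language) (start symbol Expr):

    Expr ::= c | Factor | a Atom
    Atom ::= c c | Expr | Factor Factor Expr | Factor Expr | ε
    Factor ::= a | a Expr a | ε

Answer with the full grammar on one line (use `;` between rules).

Expr ::= c | Factor | a Atom | a | ε; Atom ::= c c | Expr | Factor Factor Expr | Factor Factor | Factor Expr | Factor; Factor ::= a | a Expr a | a a

The nullable symbols are {Atom, Expr, Factor}.
ε ∈ L(G) since Expr is nullable, so keep Expr → ε.
Add the nullable-subset variants: Expr → a Atom gives a Atom | a. Atom → Factor Factor Expr gives Factor Factor Expr | Factor Factor | Factor Expr | Factor. Factor → a Expr a gives a Expr a | a a.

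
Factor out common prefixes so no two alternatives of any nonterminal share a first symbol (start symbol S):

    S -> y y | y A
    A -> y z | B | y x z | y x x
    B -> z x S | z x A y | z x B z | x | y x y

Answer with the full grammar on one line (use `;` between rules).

S has alternatives sharing prefix 'y': factor to S → y S' with S' → y | A.
A has alternatives sharing prefix 'y': factor to A → y A' with A' → z | x z | x x.
B has alternatives sharing prefix 'z x': factor to B → z x B' with B' → S | A y | B z.
A' has alternatives sharing prefix 'x': factor to A' → x A'' with A'' → z | x.

S -> y S'; A -> B | y A'; B -> x | y x y | z x B'; S' -> y | A; A' -> z | x A''; B' -> S | A y | B z; A'' -> z | x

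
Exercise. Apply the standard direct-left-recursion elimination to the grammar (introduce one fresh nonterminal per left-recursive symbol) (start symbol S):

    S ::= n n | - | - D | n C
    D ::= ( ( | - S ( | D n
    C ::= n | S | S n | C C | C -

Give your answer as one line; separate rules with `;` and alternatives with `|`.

Left recursion appears on D, C.
For D: α = {n}, β = {( (, - S (}. Rewrite as D → β D' and D' → α D' | ε.
For C: α = {C, -}, β = {n, S, S n}. Rewrite as C → β C' and C' → α C' | ε.

S ::= n n | - | - D | n C; D ::= ( ( D' | - S ( D'; C ::= n C' | S C' | S n C'; D' ::= n D' | epsilon; C' ::= C C' | - C' | epsilon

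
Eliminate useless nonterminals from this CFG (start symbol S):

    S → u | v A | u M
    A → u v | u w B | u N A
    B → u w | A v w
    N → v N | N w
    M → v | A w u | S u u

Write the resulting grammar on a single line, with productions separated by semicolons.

Generating nonterminals: {A, B, M, S}.
Reachable from S after that: {A, B, M, S}.
Removed useless symbols: {N} and every production mentioning them.

S → u | v A | u M; A → u v | u w B; B → u w | A v w; M → v | A w u | S u u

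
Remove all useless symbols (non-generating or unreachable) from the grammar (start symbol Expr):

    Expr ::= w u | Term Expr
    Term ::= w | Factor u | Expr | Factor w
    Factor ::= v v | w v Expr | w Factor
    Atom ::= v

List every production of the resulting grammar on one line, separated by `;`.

Expr ::= w u | Term Expr; Term ::= w | Factor u | Expr | Factor w; Factor ::= v v | w v Expr | w Factor

Generating nonterminals: {Atom, Expr, Factor, Term}.
Reachable from Expr after that: {Expr, Factor, Term}.
Removed useless symbols: {Atom} and every production mentioning them.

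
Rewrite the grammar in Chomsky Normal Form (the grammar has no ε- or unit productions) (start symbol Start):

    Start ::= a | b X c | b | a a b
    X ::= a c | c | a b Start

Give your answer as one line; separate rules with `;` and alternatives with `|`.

Introduce a nonterminal for each terminal appearing in a rule of length ≥ 2: X1 → b, X2 → c, X3 → a.
Binarize each right-hand side of length ≥ 3 by chaining fresh nonterminals (Y1, Y2, …): affected rules were Start → X1 X X2; Start → X3 X3 X1; X → X3 X1 Start.

Start ::= a | X1 Y1 | b | X3 Y2; X ::= X3 X2 | c | X3 Y3; X1 ::= b; X2 ::= c; X3 ::= a; Y1 ::= X X2; Y2 ::= X3 X1; Y3 ::= X1 Start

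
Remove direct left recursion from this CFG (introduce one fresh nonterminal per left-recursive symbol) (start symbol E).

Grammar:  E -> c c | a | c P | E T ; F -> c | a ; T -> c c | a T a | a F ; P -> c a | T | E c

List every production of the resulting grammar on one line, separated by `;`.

E -> c c E' | a E' | c P E'; F -> c | a; T -> c c | a T a | a F; P -> c a | T | E c; E' -> T E' | ε

E is directly left-recursive.
For E: α = {T}, β = {c c, a, c P}. Rewrite as E → β E' and E' → α E' | ε.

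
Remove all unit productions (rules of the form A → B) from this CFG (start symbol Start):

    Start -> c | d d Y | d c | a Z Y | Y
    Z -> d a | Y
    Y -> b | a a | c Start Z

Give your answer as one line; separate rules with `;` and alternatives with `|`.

Start -> c | d d Y | d c | a Z Y | b | a a | c Start Z; Z -> d a | b | a a | c Start Z; Y -> b | a a | c Start Z

Unit pairs: Start ⇒* {Y}; Z ⇒* {Y}.
For each unit pair (A, B), copy every non-unit production of B to A, then drop all unit productions.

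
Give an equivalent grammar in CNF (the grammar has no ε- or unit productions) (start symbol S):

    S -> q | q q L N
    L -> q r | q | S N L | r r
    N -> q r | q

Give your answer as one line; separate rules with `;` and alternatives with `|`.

Introduce a nonterminal for each terminal appearing in a rule of length ≥ 2: X1 → q, X2 → r.
Binarize each right-hand side of length ≥ 3 by chaining fresh nonterminals (Y1, Y2, …): affected rules were S → X1 X1 L N; L → S N L.

S -> q | X1 Y1; L -> X1 X2 | q | S Y3 | X2 X2; N -> X1 X2 | q; X1 -> q; X2 -> r; Y1 -> X1 Y2; Y2 -> L N; Y3 -> N L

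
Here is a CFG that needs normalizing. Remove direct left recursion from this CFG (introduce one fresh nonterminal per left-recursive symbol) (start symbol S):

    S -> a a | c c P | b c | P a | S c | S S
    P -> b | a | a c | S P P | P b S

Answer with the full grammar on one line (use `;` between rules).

S -> a a S' | c c P S' | b c S' | P a S'; P -> b P' | a P' | a c P' | S P P P'; S' -> c S' | S S' | epsilon; P' -> b S P' | epsilon

Directly left-recursive nonterminals: S, P.
For S: α = {c, S}, β = {a a, c c P, b c, P a}. Rewrite as S → β S' and S' → α S' | ε.
For P: α = {b S}, β = {b, a, a c, S P P}. Rewrite as P → β P' and P' → α P' | ε.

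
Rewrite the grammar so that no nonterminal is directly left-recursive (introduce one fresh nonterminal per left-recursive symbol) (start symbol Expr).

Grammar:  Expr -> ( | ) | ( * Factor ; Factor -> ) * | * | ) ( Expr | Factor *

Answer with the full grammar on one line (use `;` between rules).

Left recursion appears on Factor.
For Factor: α = {*}, β = {) *, *, ) ( Expr}. Rewrite as Factor → β Factor1 and Factor1 → α Factor1 | ε.

Expr -> ( | ) | ( * Factor; Factor -> ) * Factor1 | * Factor1 | ) ( Expr Factor1; Factor1 -> * Factor1 | eps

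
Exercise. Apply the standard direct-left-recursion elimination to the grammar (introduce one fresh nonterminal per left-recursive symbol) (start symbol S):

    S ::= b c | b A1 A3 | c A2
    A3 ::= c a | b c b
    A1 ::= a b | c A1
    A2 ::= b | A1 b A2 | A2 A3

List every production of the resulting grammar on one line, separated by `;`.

S ::= b c | b A1 A3 | c A2; A3 ::= c a | b c b; A1 ::= a b | c A1; A2 ::= b A2' | A1 b A2 A2'; A2' ::= A3 A2' | ε

A2 is directly left-recursive.
For A2: α = {A3}, β = {b, A1 b A2}. Rewrite as A2 → β A2' and A2' → α A2' | ε.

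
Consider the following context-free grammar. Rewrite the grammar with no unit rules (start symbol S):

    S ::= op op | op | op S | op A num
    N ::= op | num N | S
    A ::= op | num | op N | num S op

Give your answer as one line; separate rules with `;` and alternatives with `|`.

S ::= op op | op | op S | op A num; N ::= op op | op | op S | op A num | num N; A ::= op | num | op N | num S op

Unit pairs: N ⇒* {S}.
For each unit pair (A, B), copy every non-unit production of B to A, then drop all unit productions.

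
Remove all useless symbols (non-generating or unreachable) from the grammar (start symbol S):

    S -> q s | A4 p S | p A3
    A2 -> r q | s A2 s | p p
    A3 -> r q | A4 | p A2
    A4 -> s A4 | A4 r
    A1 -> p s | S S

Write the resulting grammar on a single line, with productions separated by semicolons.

S -> q s | p A3; A2 -> r q | s A2 s | p p; A3 -> r q | p A2

Generating nonterminals: {A1, A2, A3, S}.
Reachable from S after that: {A2, A3, S}.
Removed useless symbols: {A1, A4} and every production mentioning them.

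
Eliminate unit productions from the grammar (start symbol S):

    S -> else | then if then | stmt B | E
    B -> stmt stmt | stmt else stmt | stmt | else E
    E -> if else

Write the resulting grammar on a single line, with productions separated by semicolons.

Unit pairs: S ⇒* {E}.
For every A with A ⇒* B via unit rules, add B's non-unit alternatives to A; then delete every rule of the form X → Y.

S -> if else | else | then if then | stmt B; B -> stmt stmt | stmt else stmt | stmt | else E; E -> if else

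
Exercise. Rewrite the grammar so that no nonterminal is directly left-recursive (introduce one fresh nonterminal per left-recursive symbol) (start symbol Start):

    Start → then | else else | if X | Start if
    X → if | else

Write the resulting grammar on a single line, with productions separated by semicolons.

Start → then Start1 | else else Start1 | if X Start1; X → if | else; Start1 → if Start1 | epsilon

Directly left-recursive nonterminal: Start.
For Start: α = {if}, β = {then, else else, if X}. Rewrite as Start → β Start1 and Start1 → α Start1 | ε.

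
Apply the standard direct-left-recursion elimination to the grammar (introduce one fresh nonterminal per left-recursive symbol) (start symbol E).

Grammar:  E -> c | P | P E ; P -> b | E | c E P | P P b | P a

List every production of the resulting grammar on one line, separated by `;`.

E -> c | P | P E; P -> b P' | E P' | c E P P'; P' -> P b P' | a P' | epsilon

Left recursion appears on P.
For P: α = {P b, a}, β = {b, E, c E P}. Rewrite as P → β P' and P' → α P' | ε.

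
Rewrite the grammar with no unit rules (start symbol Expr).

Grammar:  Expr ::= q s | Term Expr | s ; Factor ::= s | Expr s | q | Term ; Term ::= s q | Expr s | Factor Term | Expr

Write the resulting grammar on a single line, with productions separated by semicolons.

Expr ::= q s | Term Expr | s; Factor ::= s q | Expr s | Factor Term | s | q | q s | Term Expr; Term ::= s q | Expr s | Factor Term | q s | Term Expr | s

Unit pairs: Factor ⇒* {Expr, Term}; Term ⇒* {Expr}.
For every A with A ⇒* B via unit rules, add B's non-unit alternatives to A; then delete every rule of the form X → Y.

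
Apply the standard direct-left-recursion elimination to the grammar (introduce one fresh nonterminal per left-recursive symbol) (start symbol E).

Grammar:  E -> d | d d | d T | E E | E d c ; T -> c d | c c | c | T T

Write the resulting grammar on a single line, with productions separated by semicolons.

E -> d E' | d d E' | d T E'; T -> c d T' | c c T' | c T'; E' -> E E' | d c E' | epsilon; T' -> T T' | epsilon

E, T are directly left-recursive.
For E: α = {E, d c}, β = {d, d d, d T}. Rewrite as E → β E' and E' → α E' | ε.
For T: α = {T}, β = {c d, c c, c}. Rewrite as T → β T' and T' → α T' | ε.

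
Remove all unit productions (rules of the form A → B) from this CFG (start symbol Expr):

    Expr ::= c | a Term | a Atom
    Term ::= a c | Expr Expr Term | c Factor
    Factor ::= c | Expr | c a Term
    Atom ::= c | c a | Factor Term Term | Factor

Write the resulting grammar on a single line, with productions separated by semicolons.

Unit pairs: Atom ⇒* {Expr, Factor}; Factor ⇒* {Expr}.
Replace each nonterminal's rules with the union of the non-unit rules of every nonterminal it unit-derives.

Expr ::= c | a Term | a Atom; Term ::= a c | Expr Expr Term | c Factor; Factor ::= c | c a Term | a Term | a Atom; Atom ::= c | c a | Factor Term Term | c a Term | a Term | a Atom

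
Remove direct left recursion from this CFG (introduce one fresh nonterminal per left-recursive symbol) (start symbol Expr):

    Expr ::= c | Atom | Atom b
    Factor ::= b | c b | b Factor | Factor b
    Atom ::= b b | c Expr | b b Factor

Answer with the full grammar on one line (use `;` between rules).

Expr ::= c | Atom | Atom b; Factor ::= b Factor1 | c b Factor1 | b Factor Factor1; Atom ::= b b | c Expr | b b Factor; Factor1 ::= b Factor1 | ε

Left recursion appears on Factor.
For Factor: α = {b}, β = {b, c b, b Factor}. Rewrite as Factor → β Factor1 and Factor1 → α Factor1 | ε.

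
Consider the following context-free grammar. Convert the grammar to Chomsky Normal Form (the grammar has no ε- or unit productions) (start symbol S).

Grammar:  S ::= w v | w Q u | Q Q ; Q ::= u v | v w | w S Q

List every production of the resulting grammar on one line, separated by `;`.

S ::= X1 X2 | X1 Y1 | Q Q; Q ::= X3 X2 | X2 X1 | X1 Y2; X1 ::= w; X2 ::= v; X3 ::= u; Y1 ::= Q X3; Y2 ::= S Q

Introduce a nonterminal for each terminal appearing in a rule of length ≥ 2: X1 → w, X2 → v, X3 → u.
Binarize each right-hand side of length ≥ 3 by chaining fresh nonterminals (Y1, Y2, …): affected rules were S → X1 Q X3; Q → X1 S Q.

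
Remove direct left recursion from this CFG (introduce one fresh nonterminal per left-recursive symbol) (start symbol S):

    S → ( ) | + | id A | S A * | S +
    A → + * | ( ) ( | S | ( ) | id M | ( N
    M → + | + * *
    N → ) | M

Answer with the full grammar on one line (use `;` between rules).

S → ( ) S' | + S' | id A S'; A → + * | ( ) ( | S | ( ) | id M | ( N; M → + | + * *; N → ) | M; S' → A * S' | + S' | ε

S is directly left-recursive.
For S: α = {A *, +}, β = {( ), +, id A}. Rewrite as S → β S' and S' → α S' | ε.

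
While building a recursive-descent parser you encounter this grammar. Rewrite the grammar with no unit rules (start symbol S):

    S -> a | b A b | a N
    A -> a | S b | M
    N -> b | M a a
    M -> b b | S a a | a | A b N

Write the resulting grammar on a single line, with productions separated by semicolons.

S -> a | b A b | a N; A -> a | S b | b b | S a a | A b N; N -> b | M a a; M -> b b | S a a | a | A b N

Unit pairs: A ⇒* {M}.
For every A with A ⇒* B via unit rules, add B's non-unit alternatives to A; then delete every rule of the form X → Y.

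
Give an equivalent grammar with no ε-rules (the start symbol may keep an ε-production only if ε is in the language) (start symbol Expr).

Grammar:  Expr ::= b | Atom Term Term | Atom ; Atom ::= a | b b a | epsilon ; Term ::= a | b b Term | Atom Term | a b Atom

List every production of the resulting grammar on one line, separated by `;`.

Expr ::= b | Atom Term Term | Term Term | Atom | ε; Atom ::= a | b b a; Term ::= a | b b Term | Atom Term | a b Atom | a b

The nullable symbols are {Atom, Expr}.
ε ∈ L(G) since Expr is nullable, so keep Expr → ε.
Add the nullable-subset variants: Expr → Atom Term Term gives Atom Term Term | Term Term. Term → a b Atom gives a b Atom | a b.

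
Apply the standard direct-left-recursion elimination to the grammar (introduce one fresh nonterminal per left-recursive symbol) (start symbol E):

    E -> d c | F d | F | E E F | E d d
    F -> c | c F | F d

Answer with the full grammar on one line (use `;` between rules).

E -> d c E' | F d E' | F E'; F -> c F' | c F F'; E' -> E F E' | d d E' | eps; F' -> d F' | eps

Left recursion appears on E, F.
For E: α = {E F, d d}, β = {d c, F d, F}. Rewrite as E → β E' and E' → α E' | ε.
For F: α = {d}, β = {c, c F}. Rewrite as F → β F' and F' → α F' | ε.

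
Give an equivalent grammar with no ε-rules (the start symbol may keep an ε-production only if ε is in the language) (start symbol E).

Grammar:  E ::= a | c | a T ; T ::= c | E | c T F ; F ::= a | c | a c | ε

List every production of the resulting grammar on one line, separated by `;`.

Nullable nonterminals: {F}.
ε ∉ L(G), so no ε-production is kept.
Expand every rule over subsets of its nullable positions: T → c T F gives c T F | c T.

E ::= a | c | a T; T ::= c | E | c T F | c T; F ::= a | c | a c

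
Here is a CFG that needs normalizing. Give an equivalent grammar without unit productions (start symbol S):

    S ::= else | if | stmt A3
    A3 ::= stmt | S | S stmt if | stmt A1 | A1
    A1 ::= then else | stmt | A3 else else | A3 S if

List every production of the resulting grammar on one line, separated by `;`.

S ::= else | if | stmt A3; A3 ::= then else | stmt | A3 else else | A3 S if | else | if | stmt A3 | S stmt if | stmt A1; A1 ::= then else | stmt | A3 else else | A3 S if

Unit pairs: A3 ⇒* {A1, S}.
Replace each nonterminal's rules with the union of the non-unit rules of every nonterminal it unit-derives.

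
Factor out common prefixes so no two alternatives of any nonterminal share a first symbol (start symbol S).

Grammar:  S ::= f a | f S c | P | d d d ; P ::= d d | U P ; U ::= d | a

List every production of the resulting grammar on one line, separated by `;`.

S ::= P | d d d | f S'; P ::= d d | U P; U ::= d | a; S' ::= a | S c

S has alternatives sharing prefix 'f': factor to S → f S' with S' → a | S c.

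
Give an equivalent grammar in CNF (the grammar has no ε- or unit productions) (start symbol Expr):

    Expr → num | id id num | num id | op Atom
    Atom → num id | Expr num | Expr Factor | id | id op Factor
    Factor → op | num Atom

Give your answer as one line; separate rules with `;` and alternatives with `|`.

Introduce a nonterminal for each terminal appearing in a rule of length ≥ 2: X1 → id, X2 → num, X3 → op.
Binarize each right-hand side of length ≥ 3 by chaining fresh nonterminals (Y1, Y2, …): affected rules were Expr → X1 X1 X2; Atom → X1 X3 Factor.

Expr → num | X1 Y1 | X2 X1 | X3 Atom; Atom → X2 X1 | Expr X2 | Expr Factor | id | X1 Y2; Factor → op | X2 Atom; X1 → id; X2 → num; X3 → op; Y1 → X1 X2; Y2 → X3 Factor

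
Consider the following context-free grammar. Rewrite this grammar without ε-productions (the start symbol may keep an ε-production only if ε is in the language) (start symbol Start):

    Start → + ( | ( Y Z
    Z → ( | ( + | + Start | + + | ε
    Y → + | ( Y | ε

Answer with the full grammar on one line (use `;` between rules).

The nullable symbols are {Y, Z}.
ε ∉ L(G), so no ε-production is kept.
Expand every rule over subsets of its nullable positions: Start → ( Y Z gives ( Y Z | ( Y | ( Z | (. Y → ( Y gives ( Y | (.

Start → + ( | ( Y Z | ( Y | ( Z | (; Z → ( | ( + | + Start | + +; Y → + | ( Y | (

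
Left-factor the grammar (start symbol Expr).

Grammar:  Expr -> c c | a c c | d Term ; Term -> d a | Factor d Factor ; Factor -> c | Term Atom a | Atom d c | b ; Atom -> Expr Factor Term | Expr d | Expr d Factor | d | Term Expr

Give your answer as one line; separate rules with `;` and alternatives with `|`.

Atom has alternatives sharing prefix 'Expr': factor to Atom → Expr Atom1 with Atom1 → Factor Term | d | d Factor.
Atom1 has alternatives sharing prefix 'd': factor to Atom1 → d Atom11 with Atom11 → ε | Factor.

Expr -> c c | a c c | d Term; Term -> d a | Factor d Factor; Factor -> c | Term Atom a | Atom d c | b; Atom -> d | Term Expr | Expr Atom1; Atom1 -> Factor Term | d Atom11; Atom11 -> epsilon | Factor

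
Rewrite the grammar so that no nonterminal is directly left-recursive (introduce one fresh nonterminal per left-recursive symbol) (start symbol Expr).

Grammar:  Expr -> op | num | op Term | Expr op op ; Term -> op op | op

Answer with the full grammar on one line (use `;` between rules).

Expr -> op Expr1 | num Expr1 | op Term Expr1; Term -> op op | op; Expr1 -> op op Expr1 | eps

Expr is directly left-recursive.
For Expr: α = {op op}, β = {op, num, op Term}. Rewrite as Expr → β Expr1 and Expr1 → α Expr1 | ε.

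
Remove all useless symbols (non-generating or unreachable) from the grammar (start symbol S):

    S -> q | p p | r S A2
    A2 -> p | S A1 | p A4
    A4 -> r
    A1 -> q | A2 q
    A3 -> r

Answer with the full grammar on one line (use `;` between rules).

S -> q | p p | r S A2; A2 -> p | S A1 | p A4; A4 -> r; A1 -> q | A2 q

Generating nonterminals: {A1, A2, A3, A4, S}.
Reachable from S after that: {A1, A2, A4, S}.
Removed useless symbols: {A3} and every production mentioning them.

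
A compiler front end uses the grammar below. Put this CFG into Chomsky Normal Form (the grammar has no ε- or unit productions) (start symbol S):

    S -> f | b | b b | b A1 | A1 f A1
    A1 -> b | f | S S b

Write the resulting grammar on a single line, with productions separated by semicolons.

S -> f | b | X1 X1 | X1 A1 | A1 Y1; A1 -> b | f | S Y2; X1 -> b; X2 -> f; Y1 -> X2 A1; Y2 -> S X1

Introduce a nonterminal for each terminal appearing in a rule of length ≥ 2: X1 → b, X2 → f.
Binarize each right-hand side of length ≥ 3 by chaining fresh nonterminals (Y1, Y2, …): affected rules were S → A1 X2 A1; A1 → S S X1.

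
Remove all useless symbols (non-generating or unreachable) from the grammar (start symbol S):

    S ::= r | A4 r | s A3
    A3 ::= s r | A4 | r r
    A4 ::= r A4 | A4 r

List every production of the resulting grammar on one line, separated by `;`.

S ::= r | s A3; A3 ::= s r | r r

Generating nonterminals: {A3, S}.
Reachable from S after that: {A3, S}.
Removed useless symbols: {A4} and every production mentioning them.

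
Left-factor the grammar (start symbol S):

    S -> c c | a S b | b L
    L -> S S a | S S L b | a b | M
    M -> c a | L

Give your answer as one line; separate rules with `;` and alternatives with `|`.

S -> c c | a S b | b L; L -> a b | M | S S L'; M -> c a | L; L' -> a | L b

L has alternatives sharing prefix 'S S': factor to L → S S L' with L' → a | L b.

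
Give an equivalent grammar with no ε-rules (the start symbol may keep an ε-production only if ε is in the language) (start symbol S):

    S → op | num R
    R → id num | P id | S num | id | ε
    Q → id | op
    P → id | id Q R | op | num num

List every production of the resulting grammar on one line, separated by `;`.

Nullable set = {R}.
ε ∉ L(G), so no ε-production is kept.
For each production, add variants omitting each subset of nullable occurrences: S → num R gives num R | num. P → id Q R gives id Q R | id Q.

S → op | num R | num; R → id num | P id | S num | id; Q → id | op; P → id | id Q R | id Q | op | num num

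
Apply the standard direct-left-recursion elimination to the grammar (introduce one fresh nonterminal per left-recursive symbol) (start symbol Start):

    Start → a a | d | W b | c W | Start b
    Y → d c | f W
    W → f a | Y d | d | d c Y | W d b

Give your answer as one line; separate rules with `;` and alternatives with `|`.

Start → a a Start1 | d Start1 | W b Start1 | c W Start1; Y → d c | f W; W → f a W1 | Y d W1 | d W1 | d c Y W1; Start1 → b Start1 | eps; W1 → d b W1 | eps

Start, W are directly left-recursive.
For Start: α = {b}, β = {a a, d, W b, c W}. Rewrite as Start → β Start1 and Start1 → α Start1 | ε.
For W: α = {d b}, β = {f a, Y d, d, d c Y}. Rewrite as W → β W1 and W1 → α W1 | ε.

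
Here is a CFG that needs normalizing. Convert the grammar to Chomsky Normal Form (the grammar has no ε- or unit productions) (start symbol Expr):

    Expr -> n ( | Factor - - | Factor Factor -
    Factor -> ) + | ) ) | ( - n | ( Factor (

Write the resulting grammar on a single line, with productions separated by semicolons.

Introduce a nonterminal for each terminal appearing in a rule of length ≥ 2: X1 → n, X2 → (, X3 → -, X4 → ), X5 → +.
Binarize each right-hand side of length ≥ 3 by chaining fresh nonterminals (Y1, Y2, …): affected rules were Expr → Factor X3 X3; Expr → Factor Factor X3; Factor → X2 X3 X1; Factor → X2 Factor X2.

Expr -> X1 X2 | Factor Y1 | Factor Y2; Factor -> X4 X5 | X4 X4 | X2 Y3 | X2 Y4; X1 -> n; X2 -> (; X3 -> -; X4 -> ); X5 -> +; Y1 -> X3 X3; Y2 -> Factor X3; Y3 -> X3 X1; Y4 -> Factor X2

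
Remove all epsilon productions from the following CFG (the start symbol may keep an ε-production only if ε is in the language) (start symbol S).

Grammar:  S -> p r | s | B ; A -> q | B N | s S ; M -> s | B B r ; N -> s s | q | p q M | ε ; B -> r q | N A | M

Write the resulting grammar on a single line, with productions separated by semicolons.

S -> p r | s | B; A -> q | B N | B | s S; M -> s | B B r; N -> s s | q | p q M; B -> r q | N A | A | M

Nullable nonterminals: {N}.
ε ∉ L(G), so no ε-production is kept.
For each production, add variants omitting each subset of nullable occurrences: A → B N gives B N | B. B → N A gives N A | A.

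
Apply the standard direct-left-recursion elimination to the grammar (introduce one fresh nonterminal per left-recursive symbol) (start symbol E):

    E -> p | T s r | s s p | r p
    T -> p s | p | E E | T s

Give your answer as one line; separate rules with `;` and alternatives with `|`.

E -> p | T s r | s s p | r p; T -> p s T' | p T' | E E T'; T' -> s T' | ε

Directly left-recursive nonterminal: T.
For T: α = {s}, β = {p s, p, E E}. Rewrite as T → β T' and T' → α T' | ε.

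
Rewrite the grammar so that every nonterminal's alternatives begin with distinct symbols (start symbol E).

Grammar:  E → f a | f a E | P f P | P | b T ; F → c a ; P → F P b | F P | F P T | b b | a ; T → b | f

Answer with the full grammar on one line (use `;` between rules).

E → b T | f a E' | P E''; F → c a; P → b b | a | F P P'; T → b | f; E' → ε | E; E'' → f P | ε; P' → b | ε | T

E has alternatives sharing prefix 'f a': factor to E → f a E' with E' → ε | E.
E has alternatives sharing prefix 'P': factor to E → P E'' with E'' → f P | ε.
P has alternatives sharing prefix 'F P': factor to P → F P P' with P' → b | ε | T.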